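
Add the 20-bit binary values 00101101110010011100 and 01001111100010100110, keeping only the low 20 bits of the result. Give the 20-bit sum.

01111101010101000010

  00101101110010011100
+ 01001111100010100110
= 01111101010101000010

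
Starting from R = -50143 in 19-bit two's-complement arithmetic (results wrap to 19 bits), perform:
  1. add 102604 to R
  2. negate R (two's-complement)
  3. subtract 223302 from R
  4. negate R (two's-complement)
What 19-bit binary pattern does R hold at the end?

Start: R = -50143 = 1110011110000100001.
R = -50143 + 102604 = 52461 = 0001100110011101101
R = −(52461) = -52461 = 1110011001100010011
R = -52461 − 223302 = -275763; wraps to 248525 = 0111100101011001101
R = −(248525) = -248525 = 1000011010100110011

1000011010100110011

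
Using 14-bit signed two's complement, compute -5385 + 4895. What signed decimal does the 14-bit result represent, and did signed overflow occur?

-490; no overflow

-5385 → 10101011110111
4895 → 01001100011111
  10101011110111
+ 01001100011111
= 11111000010110
Result 11111000010110: MSB = 1 → 15894 − 16384 = -490.
Addends have opposite signs, so signed overflow cannot occur.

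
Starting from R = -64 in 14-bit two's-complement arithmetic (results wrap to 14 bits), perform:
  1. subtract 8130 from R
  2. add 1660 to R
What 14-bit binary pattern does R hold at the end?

10011001111010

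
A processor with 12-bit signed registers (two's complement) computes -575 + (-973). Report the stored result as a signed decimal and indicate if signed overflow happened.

-1548; no overflow

-575 → 110111000001
-973 → 110000110011
  110111000001
+ 110000110011
= 100111110100  (discard carry-out 1)
Result 100111110100: MSB = 1 → 2548 − 4096 = -1548.
Both addends are negative and so is the stored result: no signed overflow.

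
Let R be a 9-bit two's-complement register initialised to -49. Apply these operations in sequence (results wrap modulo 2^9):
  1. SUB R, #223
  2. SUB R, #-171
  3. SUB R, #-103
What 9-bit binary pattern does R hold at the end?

000000010

Start: R = -49 = 111001111.
R = -49 − 223 = -272; wraps to 240 = 011110000
R = 240 − (-171) = 411; wraps to -101 = 110011011
R = -101 − (-103) = 2 = 000000010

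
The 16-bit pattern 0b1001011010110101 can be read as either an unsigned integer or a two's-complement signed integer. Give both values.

Unsigned: 1001011010110101 = 38581.
Signed: MSB=1 → 38581 − 65536 = -26955.

unsigned = 38581, signed = -26955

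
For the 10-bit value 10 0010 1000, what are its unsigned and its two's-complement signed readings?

unsigned = 552, signed = -472

Unsigned: 1000101000 = 552.
Signed: MSB=1 → 552 − 1024 = -472.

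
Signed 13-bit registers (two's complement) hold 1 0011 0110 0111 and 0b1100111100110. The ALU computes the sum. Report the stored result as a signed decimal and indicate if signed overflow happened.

1 0011 0110 0111 → 1001101100111 = -3225 (signed)
0b1100111100110 → 1100111100110 = -1562 (signed)
  1001101100111
+ 1100111100110
= 0110101001101  (discard carry-out 1)
Result 0110101001101: MSB = 0 → value 3405.
Both addends are negative but the stored result is non-negative: signed overflow. The true value -3225 + (-1562) = -4787 lies outside [-4096, 4095].

3405; overflow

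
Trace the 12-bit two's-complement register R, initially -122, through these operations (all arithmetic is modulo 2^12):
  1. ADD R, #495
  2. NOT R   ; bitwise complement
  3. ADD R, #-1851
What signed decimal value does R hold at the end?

1871

Start: R = -122 = 111110000110.
R = -122 + 495 = 373 = 000101110101
R = NOT 000101110101 = 111010001010 = -374
R = -374 + (-1851) = -2225; wraps to 1871 = 011101001111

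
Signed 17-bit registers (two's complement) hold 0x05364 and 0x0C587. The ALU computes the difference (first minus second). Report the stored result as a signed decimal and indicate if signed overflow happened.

-29219; no overflow

0x05364 = 00101001101100100 = 21348 (signed)
0x0C587 = 01100010110000111 = 50567 (signed)
Subtract via negate-and-add: invert 01100010110000111 + 1 = 10011101001111001 (i.e. -50567).
  00101001101100100
+ 10011101001111001
= 11000110111011101
Result 11000110111011101: MSB = 1 → 101853 − 131072 = -29219.
Addends (after negating the subtrahend) have opposite signs, so signed overflow cannot occur.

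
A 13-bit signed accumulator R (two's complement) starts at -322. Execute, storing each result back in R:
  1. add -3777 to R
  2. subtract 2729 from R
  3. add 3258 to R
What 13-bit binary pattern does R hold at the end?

Start: R = -322 = 1111010111110.
R = -322 + (-3777) = -4099; wraps to 4093 = 0111111111101
R = 4093 − 2729 = 1364 = 0010101010100
R = 1364 + 3258 = 4622; wraps to -3570 = 1001000001110

1001000001110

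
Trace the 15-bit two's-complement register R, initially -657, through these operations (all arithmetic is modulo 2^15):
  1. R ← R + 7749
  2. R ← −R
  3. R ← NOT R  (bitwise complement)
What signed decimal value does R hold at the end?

Start: R = -657 = 111110101101111.
R = -657 + 7749 = 7092 = 001101110110100
R = −(7092) = -7092 = 110010001001100
R = NOT 110010001001100 = 001101110110011 = 7091

7091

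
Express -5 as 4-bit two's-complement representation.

1011

|-5| = 5 = 0101 in 4 bits.
Invert the bits: 1010. Add 1: 1011.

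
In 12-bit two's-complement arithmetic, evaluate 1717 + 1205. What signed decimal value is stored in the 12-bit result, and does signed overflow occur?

-1174; overflow

1717 → 011010110101
1205 → 010010110101
  011010110101
+ 010010110101
= 101101101010
Result 101101101010: MSB = 1 → 2922 − 4096 = -1174.
Both addends are non-negative but the stored result is negative: signed overflow. The true value 1717 + 1205 = 2922 lies outside [-2048, 2047].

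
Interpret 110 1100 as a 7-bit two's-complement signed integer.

-20

MSB is 1, so the value is negative.
Invert: 0010011. Add 1: 0010100 = 20. So the value is −20.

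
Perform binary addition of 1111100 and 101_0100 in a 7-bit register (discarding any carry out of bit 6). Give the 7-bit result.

  1111100
+ 1010100
= 1010000  (discard carry-out 1)

1010000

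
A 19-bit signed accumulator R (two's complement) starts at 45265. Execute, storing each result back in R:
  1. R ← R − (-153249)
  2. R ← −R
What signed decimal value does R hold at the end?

Start: R = 45265 = 0001011000011010001.
R = 45265 − (-153249) = 198514 = 0110000011101110010
R = −(198514) = -198514 = 1001111100010001110

-198514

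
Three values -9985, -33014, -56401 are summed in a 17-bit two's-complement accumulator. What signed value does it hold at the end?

31672

-9985 + (-33014) = -42999 (10101100000001001)
-42999 + (-56401) = -99400 → wraps to 31672 (00111101110111000)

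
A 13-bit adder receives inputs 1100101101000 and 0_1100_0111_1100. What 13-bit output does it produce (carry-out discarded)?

  1100101101000
+ 0110001111100
= 0010111100100  (discard carry-out 1)

0010111100100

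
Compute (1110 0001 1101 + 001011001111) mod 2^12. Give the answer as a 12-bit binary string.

  111000011101
+ 001011001111
= 000011101100  (discard carry-out 1)

000011101100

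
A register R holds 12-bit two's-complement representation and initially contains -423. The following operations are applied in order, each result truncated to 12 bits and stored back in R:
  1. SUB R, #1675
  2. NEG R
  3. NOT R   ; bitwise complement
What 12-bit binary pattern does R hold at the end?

Start: R = -423 = 111001011001.
R = -423 − 1675 = -2098; wraps to 1998 = 011111001110
R = −(1998) = -1998 = 100000110010
R = NOT 100000110010 = 011111001101 = 1997

011111001101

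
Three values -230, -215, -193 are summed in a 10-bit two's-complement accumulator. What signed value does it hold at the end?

386

-230 + (-215) = -445 (1001000011)
-445 + (-193) = -638 → wraps to 386 (0110000010)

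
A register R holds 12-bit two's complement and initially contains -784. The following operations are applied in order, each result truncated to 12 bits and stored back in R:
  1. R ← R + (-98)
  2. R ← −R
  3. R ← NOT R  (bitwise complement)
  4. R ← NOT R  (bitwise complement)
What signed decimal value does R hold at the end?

882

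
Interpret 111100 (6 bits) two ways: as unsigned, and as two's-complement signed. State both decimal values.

Unsigned: 111100 = 60.
Signed: MSB=1 → 60 − 64 = -4.

unsigned = 60, signed = -4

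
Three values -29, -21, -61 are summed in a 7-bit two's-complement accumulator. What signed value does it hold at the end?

17

-29 + (-21) = -50 (1001110)
-50 + (-61) = -111 → wraps to 17 (0010001)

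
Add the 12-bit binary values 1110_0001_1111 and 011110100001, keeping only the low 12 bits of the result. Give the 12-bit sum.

010111000000

  111000011111
+ 011110100001
= 010111000000  (discard carry-out 1)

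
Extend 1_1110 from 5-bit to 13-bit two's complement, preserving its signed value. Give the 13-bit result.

MSB of 11110 is 1; replicate it into the new high bits.
11111111|11110 → 1111111111110 (still -2).

1111111111110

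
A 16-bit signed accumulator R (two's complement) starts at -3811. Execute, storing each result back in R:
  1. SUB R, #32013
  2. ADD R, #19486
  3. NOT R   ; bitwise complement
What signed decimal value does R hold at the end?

16337

Start: R = -3811 = 1111000100011101.
R = -3811 − 32013 = -35824; wraps to 29712 = 0111010000010000
R = 29712 + 19486 = 49198; wraps to -16338 = 1100000000101110
R = NOT 1100000000101110 = 0011111111010001 = 16337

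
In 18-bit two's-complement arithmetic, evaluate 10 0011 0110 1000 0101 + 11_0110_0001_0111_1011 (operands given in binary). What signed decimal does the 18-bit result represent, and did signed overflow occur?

10 0011 0110 1000 0101 → 100011011010000101 = -117115 (signed)
11_0110_0001_0111_1011 → 110110000101111011 = -40581 (signed)
  100011011010000101
+ 110110000101111011
= 011001100000000000  (discard carry-out 1)
Result 011001100000000000: MSB = 0 → value 104448.
Both addends are negative but the stored result is non-negative: signed overflow. The true value -117115 + (-40581) = -157696 lies outside [-131072, 131071].

104448; overflow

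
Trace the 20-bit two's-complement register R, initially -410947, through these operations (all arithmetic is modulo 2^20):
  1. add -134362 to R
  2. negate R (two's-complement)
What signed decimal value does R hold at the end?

-503267

Start: R = -410947 = 10011011101010111101.
R = -410947 + (-134362) = -545309; wraps to 503267 = 01111010110111100011
R = −(503267) = -503267 = 10000101001000011101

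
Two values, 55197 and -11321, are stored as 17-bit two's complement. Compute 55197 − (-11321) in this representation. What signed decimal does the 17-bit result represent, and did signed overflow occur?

-64554; overflow

55197 → 01101011110011101
-11321 → 11101001111000111
Subtract via negate-and-add: invert 11101001111000111 + 1 = 00010110000111001 (i.e. 11321).
  01101011110011101
+ 00010110000111001
= 10000001111010110
Result 10000001111010110: MSB = 1 → 66518 − 131072 = -64554.
Both addends (after negating the subtrahend) are non-negative but the stored result is negative: signed overflow. The true value 55197 − (-11321) = 66518 lies outside [-65536, 65535].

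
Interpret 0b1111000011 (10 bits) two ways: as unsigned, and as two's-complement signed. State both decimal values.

Unsigned: 1111000011 = 963.
Signed: MSB=1 → 963 − 1024 = -61.

unsigned = 963, signed = -61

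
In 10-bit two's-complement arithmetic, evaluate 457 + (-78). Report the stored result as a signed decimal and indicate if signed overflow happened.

379; no overflow

457 → 0111001001
-78 → 1110110010
  0111001001
+ 1110110010
= 0101111011  (discard carry-out 1)
Result 0101111011: MSB = 0 → value 379.
Addends have opposite signs, so signed overflow cannot occur.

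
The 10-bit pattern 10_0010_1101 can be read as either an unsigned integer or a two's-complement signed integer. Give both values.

Unsigned: 1000101101 = 557.
Signed: MSB=1 → 557 − 1024 = -467.

unsigned = 557, signed = -467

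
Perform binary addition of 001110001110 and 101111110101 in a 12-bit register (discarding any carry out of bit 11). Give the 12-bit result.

111110000011

  001110001110
+ 101111110101
= 111110000011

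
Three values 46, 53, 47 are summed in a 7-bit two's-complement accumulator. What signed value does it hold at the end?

46 + 53 = 99 → wraps to -29 (1100011)
-29 + 47 = 18 (0010010)

18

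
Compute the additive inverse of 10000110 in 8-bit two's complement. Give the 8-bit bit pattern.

Invert: 01111001. Add 1: 01111010.

01111010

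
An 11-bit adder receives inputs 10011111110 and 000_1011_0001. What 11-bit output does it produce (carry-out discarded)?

  10011111110
+ 00010110001
= 10110101111

10110101111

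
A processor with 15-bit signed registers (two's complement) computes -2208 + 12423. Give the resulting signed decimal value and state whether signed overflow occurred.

10215; no overflow

-2208 → 111011101100000
12423 → 011000010000111
  111011101100000
+ 011000010000111
= 010011111100111  (discard carry-out 1)
Result 010011111100111: MSB = 0 → value 10215.
Addends have opposite signs, so signed overflow cannot occur.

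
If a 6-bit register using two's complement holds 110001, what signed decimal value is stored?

-15

MSB is 1, so the value is negative.
Unsigned reading: 49. Subtract 2^6 = 64: 49 − 64 = -15.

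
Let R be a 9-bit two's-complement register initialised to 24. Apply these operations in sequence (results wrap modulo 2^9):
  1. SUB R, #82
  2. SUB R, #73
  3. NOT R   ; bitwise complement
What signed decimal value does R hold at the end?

130

Start: R = 24 = 000011000.
R = 24 − 82 = -58 = 111000110
R = -58 − 73 = -131 = 101111101
R = NOT 101111101 = 010000010 = 130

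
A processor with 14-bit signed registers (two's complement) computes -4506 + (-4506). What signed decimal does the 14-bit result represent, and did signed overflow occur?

7372; overflow

-4506 → 10111001100110
-4506 → 10111001100110
  10111001100110
+ 10111001100110
= 01110011001100  (discard carry-out 1)
Result 01110011001100: MSB = 0 → value 7372.
Both addends are negative but the stored result is non-negative: signed overflow. The true value -4506 + (-4506) = -9012 lies outside [-8192, 8191].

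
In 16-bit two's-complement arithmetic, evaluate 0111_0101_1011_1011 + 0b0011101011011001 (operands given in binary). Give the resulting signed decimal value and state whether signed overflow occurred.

-20332; overflow

0111_0101_1011_1011 → 0111010110111011 = 30139 (signed)
0b0011101011011001 → 0011101011011001 = 15065 (signed)
  0111010110111011
+ 0011101011011001
= 1011000010010100
Result 1011000010010100: MSB = 1 → 45204 − 65536 = -20332.
Both addends are non-negative but the stored result is negative: signed overflow. The true value 30139 + 15065 = 45204 lies outside [-32768, 32767].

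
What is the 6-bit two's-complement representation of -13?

|-13| = 13 = 001101 in 6 bits.
Invert the bits: 110010. Add 1: 110011.
Check: 110011 reads as 51 − 64 = -13.

110011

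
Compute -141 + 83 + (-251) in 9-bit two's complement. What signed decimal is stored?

203

-141 + 83 = -58 (111000110)
-58 + (-251) = -309 → wraps to 203 (011001011)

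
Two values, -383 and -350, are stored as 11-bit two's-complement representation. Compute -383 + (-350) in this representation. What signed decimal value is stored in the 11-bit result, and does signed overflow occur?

-383 → 11010000001
-350 → 11010100010
  11010000001
+ 11010100010
= 10100100011  (discard carry-out 1)
Result 10100100011: MSB = 1 → 1315 − 2048 = -733.
Both addends are negative and so is the stored result: no signed overflow.

-733; no overflow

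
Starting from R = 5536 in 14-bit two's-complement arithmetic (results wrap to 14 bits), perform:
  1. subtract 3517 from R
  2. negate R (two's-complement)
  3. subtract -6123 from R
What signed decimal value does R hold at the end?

4104

Start: R = 5536 = 01010110100000.
R = 5536 − 3517 = 2019 = 00011111100011
R = −(2019) = -2019 = 11100000011101
R = -2019 − (-6123) = 4104 = 01000000001000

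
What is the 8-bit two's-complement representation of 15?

00001111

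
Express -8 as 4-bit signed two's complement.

|-8| = 8 = 1000 in 4 bits.
Invert the bits: 0111. Add 1: 1000.
Check: 1000 reads as 8 − 16 = -8.

1000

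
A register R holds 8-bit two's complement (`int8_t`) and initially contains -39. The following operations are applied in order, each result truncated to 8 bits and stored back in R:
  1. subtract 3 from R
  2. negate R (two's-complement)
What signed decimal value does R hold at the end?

Start: R = -39 = 11011001.
R = -39 − 3 = -42 = 11010110
R = −(-42) = 42 = 00101010

42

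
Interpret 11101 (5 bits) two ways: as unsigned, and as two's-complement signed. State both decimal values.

Unsigned: 11101 = 29.
Signed: MSB=1 → 29 − 32 = -3.

unsigned = 29, signed = -3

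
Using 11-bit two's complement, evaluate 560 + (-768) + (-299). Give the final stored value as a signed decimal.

560 + (-768) = -208 (11100110000)
-208 + (-299) = -507 (11000000101)

-507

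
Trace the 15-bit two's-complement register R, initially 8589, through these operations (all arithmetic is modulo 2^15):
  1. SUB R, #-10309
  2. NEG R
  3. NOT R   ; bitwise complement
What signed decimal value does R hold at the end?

-13871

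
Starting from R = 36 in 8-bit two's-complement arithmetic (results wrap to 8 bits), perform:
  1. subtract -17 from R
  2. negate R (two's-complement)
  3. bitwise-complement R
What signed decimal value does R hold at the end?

52

Start: R = 36 = 00100100.
R = 36 − (-17) = 53 = 00110101
R = −(53) = -53 = 11001011
R = NOT 11001011 = 00110100 = 52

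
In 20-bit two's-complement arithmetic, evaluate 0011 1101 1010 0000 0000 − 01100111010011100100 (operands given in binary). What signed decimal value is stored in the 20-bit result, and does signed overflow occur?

0011 1101 1010 0000 0000 → 00111101101000000000 = 252416 (signed)
01100111010011100100 = 423140 (signed)
Subtract via negate-and-add: invert 01100111010011100100 + 1 = 10011000101100011100 (i.e. -423140).
  00111101101000000000
+ 10011000101100011100
= 11010110010100011100
Result 11010110010100011100: MSB = 1 → 877852 − 1048576 = -170724.
Addends (after negating the subtrahend) have opposite signs, so signed overflow cannot occur.

-170724; no overflow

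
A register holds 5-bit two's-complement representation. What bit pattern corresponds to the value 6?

6 is non-negative, so write it directly in 5 bits: 00110.

00110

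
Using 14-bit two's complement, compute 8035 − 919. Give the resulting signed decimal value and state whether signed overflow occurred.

7116; no overflow

8035 → 01111101100011
919 → 00001110010111
Subtract via negate-and-add: invert 00001110010111 + 1 = 11110001101001 (i.e. -919).
  01111101100011
+ 11110001101001
= 01101111001100  (discard carry-out 1)
Result 01101111001100: MSB = 0 → value 7116.
Addends (after negating the subtrahend) have opposite signs, so signed overflow cannot occur.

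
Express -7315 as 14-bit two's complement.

|-7315| = 7315 = 01110010010011 in 14 bits.
Invert the bits: 10001101101100. Add 1: 10001101101101.
Check: 10001101101101 reads as 9069 − 16384 = -7315.

10001101101101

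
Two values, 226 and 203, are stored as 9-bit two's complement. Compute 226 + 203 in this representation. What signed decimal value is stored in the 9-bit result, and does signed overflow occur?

226 → 011100010
203 → 011001011
  011100010
+ 011001011
= 110101101
Result 110101101: MSB = 1 → 429 − 512 = -83.
Both addends are non-negative but the stored result is negative: signed overflow. The true value 226 + 203 = 429 lies outside [-256, 255].

-83; overflow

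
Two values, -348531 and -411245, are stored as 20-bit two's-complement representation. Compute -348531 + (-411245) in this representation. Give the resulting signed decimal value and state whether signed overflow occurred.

288800; overflow

-348531 → 10101010111010001101
-411245 → 10011011100110010011
  10101010111010001101
+ 10011011100110010011
= 01000110100000100000  (discard carry-out 1)
Result 01000110100000100000: MSB = 0 → value 288800.
Both addends are negative but the stored result is non-negative: signed overflow. The true value -348531 + (-411245) = -759776 lies outside [-524288, 524287].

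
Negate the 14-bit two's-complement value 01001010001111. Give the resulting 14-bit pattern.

10110101110001

Invert: 10110101110000. Add 1: 10110101110001.
Check: 01001010001111 = 4751, 10110101110001 = -4751.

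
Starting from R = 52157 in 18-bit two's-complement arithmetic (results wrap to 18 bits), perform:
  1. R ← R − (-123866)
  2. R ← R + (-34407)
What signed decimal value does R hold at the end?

-120528

Start: R = 52157 = 001100101110111101.
R = 52157 − (-123866) = 176023; wraps to -86121 = 101010111110010111
R = -86121 + (-34407) = -120528 = 100010100100110000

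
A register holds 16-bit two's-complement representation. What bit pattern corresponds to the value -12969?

1100110101010111

|-12969| = 12969 = 0011001010101001 in 16 bits.
Invert the bits: 1100110101010110. Add 1: 1100110101010111.
Check: 1100110101010111 reads as 52567 − 65536 = -12969.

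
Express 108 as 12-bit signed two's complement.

000001101100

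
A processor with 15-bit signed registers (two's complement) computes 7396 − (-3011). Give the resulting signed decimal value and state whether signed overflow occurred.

10407; no overflow

7396 → 001110011100100
-3011 → 111010000111101
Subtract via negate-and-add: invert 111010000111101 + 1 = 000101111000011 (i.e. 3011).
  001110011100100
+ 000101111000011
= 010100010100111
Result 010100010100111: MSB = 0 → value 10407.
Both addends (after negating the subtrahend) are non-negative and so is the stored result: no signed overflow.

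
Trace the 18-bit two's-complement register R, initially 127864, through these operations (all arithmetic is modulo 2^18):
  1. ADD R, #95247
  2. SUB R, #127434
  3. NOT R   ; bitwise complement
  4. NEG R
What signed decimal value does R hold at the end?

Start: R = 127864 = 011111001101111000.
R = 127864 + 95247 = 223111; wraps to -39033 = 110110011110000111
R = -39033 − 127434 = -166467; wraps to 95677 = 010111010110111101
R = NOT 010111010110111101 = 101000101001000010 = -95678
R = −(-95678) = 95678 = 010111010110111110

95678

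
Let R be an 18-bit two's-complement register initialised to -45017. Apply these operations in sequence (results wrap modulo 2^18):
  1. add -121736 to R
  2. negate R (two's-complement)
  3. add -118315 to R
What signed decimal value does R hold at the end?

48438

Start: R = -45017 = 110101000000100111.
R = -45017 + (-121736) = -166753; wraps to 95391 = 010111010010011111
R = −(95391) = -95391 = 101000101101100001
R = -95391 + (-118315) = -213706; wraps to 48438 = 001011110100110110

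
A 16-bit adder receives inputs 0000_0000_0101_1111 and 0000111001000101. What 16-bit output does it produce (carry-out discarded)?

0000111010100100

  0000000001011111
+ 0000111001000101
= 0000111010100100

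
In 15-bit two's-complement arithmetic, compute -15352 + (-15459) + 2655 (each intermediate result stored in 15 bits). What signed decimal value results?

4612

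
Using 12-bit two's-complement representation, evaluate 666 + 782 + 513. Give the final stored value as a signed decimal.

1961

666 + 782 = 1448 (010110101000)
1448 + 513 = 1961 (011110101001)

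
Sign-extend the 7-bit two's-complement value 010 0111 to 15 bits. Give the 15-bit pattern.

000000000100111

MSB of 0100111 is 0; replicate it into the new high bits.
00000000|0100111 → 000000000100111 (still 39).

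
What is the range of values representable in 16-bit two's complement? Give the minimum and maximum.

Minimum: −2^15 = -32768.
Maximum: 2^15 − 1 = 32767.

min = -32768, max = 32767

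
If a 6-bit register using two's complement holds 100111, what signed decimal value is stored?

-25

MSB is 1, so the value is negative.
Invert: 011000. Add 1: 011001 = 25. So the value is −25.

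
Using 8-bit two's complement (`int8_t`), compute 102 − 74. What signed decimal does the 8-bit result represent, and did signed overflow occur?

28; no overflow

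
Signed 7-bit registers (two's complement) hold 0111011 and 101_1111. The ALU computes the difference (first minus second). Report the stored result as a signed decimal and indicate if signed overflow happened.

-36; overflow

0111011 = 59 (signed)
101_1111 → 1011111 = -33 (signed)
Subtract via negate-and-add: invert 1011111 + 1 = 0100001 (i.e. 33).
  0111011
+ 0100001
= 1011100
Result 1011100: MSB = 1 → 92 − 128 = -36.
Both addends (after negating the subtrahend) are non-negative but the stored result is negative: signed overflow. The true value 59 − (-33) = 92 lies outside [-64, 63].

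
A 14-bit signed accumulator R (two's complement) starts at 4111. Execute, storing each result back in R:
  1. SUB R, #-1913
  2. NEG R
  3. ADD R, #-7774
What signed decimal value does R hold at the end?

2586

Start: R = 4111 = 01000000001111.
R = 4111 − (-1913) = 6024 = 01011110001000
R = −(6024) = -6024 = 10100001111000
R = -6024 + (-7774) = -13798; wraps to 2586 = 00101000011010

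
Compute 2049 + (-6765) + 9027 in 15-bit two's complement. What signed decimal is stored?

4311

2049 + (-6765) = -4716 (110110110010100)
-4716 + 9027 = 4311 (001000011010111)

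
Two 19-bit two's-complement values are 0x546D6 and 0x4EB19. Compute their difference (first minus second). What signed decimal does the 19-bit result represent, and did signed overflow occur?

23485; no overflow

0x546D6 = 1010100011011010110 = -178474 (signed)
0x4EB19 = 1001110101100011001 = -201959 (signed)
Subtract via negate-and-add: invert 1001110101100011001 + 1 = 0110001010011100111 (i.e. 201959).
  1010100011011010110
+ 0110001010011100111
= 0000101101110111101  (discard carry-out 1)
Result 0000101101110111101: MSB = 0 → value 23485.
Addends (after negating the subtrahend) have opposite signs, so signed overflow cannot occur.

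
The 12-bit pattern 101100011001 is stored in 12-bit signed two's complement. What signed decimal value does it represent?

-1255

MSB is 1, so the value is negative.
Unsigned reading: 2841. Subtract 2^12 = 4096: 2841 − 4096 = -1255.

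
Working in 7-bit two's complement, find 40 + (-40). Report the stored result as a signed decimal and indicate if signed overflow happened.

0; no overflow

40 → 0101000
-40 → 1011000
  0101000
+ 1011000
= 0000000  (discard carry-out 1)
Result 0000000: MSB = 0 → value 0.
Addends have opposite signs, so signed overflow cannot occur.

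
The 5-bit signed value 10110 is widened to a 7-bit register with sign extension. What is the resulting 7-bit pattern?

1110110

MSB of 10110 is 1; replicate it into the new high bits.
11|10110 → 1110110 (still -10).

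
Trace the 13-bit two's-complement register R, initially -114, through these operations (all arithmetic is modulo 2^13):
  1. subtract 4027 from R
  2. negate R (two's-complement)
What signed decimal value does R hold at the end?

-4051

Start: R = -114 = 1111110001110.
R = -114 − 4027 = -4141; wraps to 4051 = 0111111010011
R = −(4051) = -4051 = 1000000101101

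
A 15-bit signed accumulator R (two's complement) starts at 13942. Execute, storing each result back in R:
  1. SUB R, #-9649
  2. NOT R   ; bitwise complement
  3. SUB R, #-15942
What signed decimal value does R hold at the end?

Start: R = 13942 = 011011001110110.
R = 13942 − (-9649) = 23591; wraps to -9177 = 101110000100111
R = NOT 101110000100111 = 010001111011000 = 9176
R = 9176 − (-15942) = 25118; wraps to -7650 = 110001000011110

-7650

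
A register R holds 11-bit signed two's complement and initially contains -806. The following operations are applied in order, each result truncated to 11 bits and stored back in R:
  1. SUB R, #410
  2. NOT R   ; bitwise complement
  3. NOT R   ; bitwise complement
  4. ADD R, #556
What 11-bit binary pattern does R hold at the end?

Start: R = -806 = 10011011010.
R = -806 − 410 = -1216; wraps to 832 = 01101000000
R = NOT 01101000000 = 10010111111 = -833
R = NOT 10010111111 = 01101000000 = 832
R = 832 + 556 = 1388; wraps to -660 = 10101101100

10101101100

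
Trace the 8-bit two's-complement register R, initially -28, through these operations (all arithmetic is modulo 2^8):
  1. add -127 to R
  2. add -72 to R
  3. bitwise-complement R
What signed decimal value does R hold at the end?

-30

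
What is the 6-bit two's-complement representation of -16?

110000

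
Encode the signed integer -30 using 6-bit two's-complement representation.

100010

|-30| = 30 = 011110 in 6 bits.
Invert the bits: 100001. Add 1: 100010.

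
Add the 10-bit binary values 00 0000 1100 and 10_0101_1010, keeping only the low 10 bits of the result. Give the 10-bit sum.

  0000001100
+ 1001011010
= 1001100110

1001100110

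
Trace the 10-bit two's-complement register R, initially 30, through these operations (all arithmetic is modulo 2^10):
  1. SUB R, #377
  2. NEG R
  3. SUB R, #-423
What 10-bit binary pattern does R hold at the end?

1100000010

Start: R = 30 = 0000011110.
R = 30 − 377 = -347 = 1010100101
R = −(-347) = 347 = 0101011011
R = 347 − (-423) = 770; wraps to -254 = 1100000010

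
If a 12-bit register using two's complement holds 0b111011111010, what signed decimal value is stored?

-262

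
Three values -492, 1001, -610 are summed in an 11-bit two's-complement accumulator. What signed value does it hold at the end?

-492 + 1001 = 509 (00111111101)
509 + (-610) = -101 (11110011011)

-101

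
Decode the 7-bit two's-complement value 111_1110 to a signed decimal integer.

-2

MSB is 1, so the value is negative.
Invert: 0000001. Add 1: 0000010 = 2. So the value is −2.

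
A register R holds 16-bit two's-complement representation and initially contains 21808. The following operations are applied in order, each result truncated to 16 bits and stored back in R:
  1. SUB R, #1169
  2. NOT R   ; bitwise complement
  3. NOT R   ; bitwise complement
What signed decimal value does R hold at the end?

20639

Start: R = 21808 = 0101010100110000.
R = 21808 − 1169 = 20639 = 0101000010011111
R = NOT 0101000010011111 = 1010111101100000 = -20640
R = NOT 1010111101100000 = 0101000010011111 = 20639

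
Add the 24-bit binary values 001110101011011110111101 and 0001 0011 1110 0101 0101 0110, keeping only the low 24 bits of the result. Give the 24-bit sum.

010011101001110100010011

  001110101011011110111101
+ 000100111110010101010110
= 010011101001110100010011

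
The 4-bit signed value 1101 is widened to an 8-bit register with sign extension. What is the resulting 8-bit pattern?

11111101

MSB of 1101 is 1; replicate it into the new high bits.
1111|1101 → 11111101 (still -3).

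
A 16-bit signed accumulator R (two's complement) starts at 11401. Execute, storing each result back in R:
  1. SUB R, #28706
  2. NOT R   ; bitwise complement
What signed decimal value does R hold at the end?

17304

Start: R = 11401 = 0010110010001001.
R = 11401 − 28706 = -17305 = 1011110001100111
R = NOT 1011110001100111 = 0100001110011000 = 17304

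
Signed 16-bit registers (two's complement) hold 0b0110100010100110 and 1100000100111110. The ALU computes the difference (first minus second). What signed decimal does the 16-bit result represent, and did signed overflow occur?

-22680; overflow

0b0110100010100110 → 0110100010100110 = 26790 (signed)
1100000100111110 = -16066 (signed)
Subtract via negate-and-add: invert 1100000100111110 + 1 = 0011111011000010 (i.e. 16066).
  0110100010100110
+ 0011111011000010
= 1010011101101000
Result 1010011101101000: MSB = 1 → 42856 − 65536 = -22680.
Both addends (after negating the subtrahend) are non-negative but the stored result is negative: signed overflow. The true value 26790 − (-16066) = 42856 lies outside [-32768, 32767].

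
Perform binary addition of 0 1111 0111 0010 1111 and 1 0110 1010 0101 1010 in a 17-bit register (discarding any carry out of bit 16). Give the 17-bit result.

00110000110001001

  01111011100101111
+ 10110101001011010
= 00110000110001001  (discard carry-out 1)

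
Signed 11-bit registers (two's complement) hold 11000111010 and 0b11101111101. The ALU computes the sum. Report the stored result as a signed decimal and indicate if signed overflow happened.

11000111010 = -454 (signed)
0b11101111101 → 11101111101 = -131 (signed)
  11000111010
+ 11101111101
= 10110110111  (discard carry-out 1)
Result 10110110111: MSB = 1 → 1463 − 2048 = -585.
Both addends are negative and so is the stored result: no signed overflow.

-585; no overflow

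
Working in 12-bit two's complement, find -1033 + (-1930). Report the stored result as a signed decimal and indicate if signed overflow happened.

1133; overflow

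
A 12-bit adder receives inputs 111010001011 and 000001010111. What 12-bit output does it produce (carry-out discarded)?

  111010001011
+ 000001010111
= 111011100010

111011100010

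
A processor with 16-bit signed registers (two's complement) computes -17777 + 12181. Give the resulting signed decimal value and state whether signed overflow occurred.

-17777 → 1011101010001111
12181 → 0010111110010101
  1011101010001111
+ 0010111110010101
= 1110101000100100
Result 1110101000100100: MSB = 1 → 59940 − 65536 = -5596.
Addends have opposite signs, so signed overflow cannot occur.

-5596; no overflow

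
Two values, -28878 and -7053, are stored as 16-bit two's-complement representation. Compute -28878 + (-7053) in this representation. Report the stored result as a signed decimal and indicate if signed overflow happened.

29605; overflow

-28878 → 1000111100110010
-7053 → 1110010001110011
  1000111100110010
+ 1110010001110011
= 0111001110100101  (discard carry-out 1)
Result 0111001110100101: MSB = 0 → value 29605.
Both addends are negative but the stored result is non-negative: signed overflow. The true value -28878 + (-7053) = -35931 lies outside [-32768, 32767].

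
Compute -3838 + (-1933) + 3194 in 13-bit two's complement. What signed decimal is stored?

-2577

-3838 + (-1933) = -5771 → wraps to 2421 (0100101110101)
2421 + 3194 = 5615 → wraps to -2577 (1010111101111)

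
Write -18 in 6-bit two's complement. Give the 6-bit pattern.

|-18| = 18 = 010010 in 6 bits.
Invert the bits: 101101. Add 1: 101110.
Check: 101110 reads as 46 − 64 = -18.

101110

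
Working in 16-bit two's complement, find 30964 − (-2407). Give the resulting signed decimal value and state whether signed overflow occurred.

30964 → 0111100011110100
-2407 → 1111011010011001
Subtract via negate-and-add: invert 1111011010011001 + 1 = 0000100101100111 (i.e. 2407).
  0111100011110100
+ 0000100101100111
= 1000001001011011
Result 1000001001011011: MSB = 1 → 33371 − 65536 = -32165.
Both addends (after negating the subtrahend) are non-negative but the stored result is negative: signed overflow. The true value 30964 − (-2407) = 33371 lies outside [-32768, 32767].

-32165; overflow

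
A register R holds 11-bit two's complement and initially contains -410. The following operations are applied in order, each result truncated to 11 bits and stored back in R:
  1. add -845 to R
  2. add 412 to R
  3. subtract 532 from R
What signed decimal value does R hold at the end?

673

Start: R = -410 = 11001100110.
R = -410 + (-845) = -1255; wraps to 793 = 01100011001
R = 793 + 412 = 1205; wraps to -843 = 10010110101
R = -843 − 532 = -1375; wraps to 673 = 01010100001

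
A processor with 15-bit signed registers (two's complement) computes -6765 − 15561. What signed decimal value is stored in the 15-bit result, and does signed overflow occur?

10442; overflow

-6765 → 110010110010011
15561 → 011110011001001
Subtract via negate-and-add: invert 011110011001001 + 1 = 100001100110111 (i.e. -15561).
  110010110010011
+ 100001100110111
= 010100011001010  (discard carry-out 1)
Result 010100011001010: MSB = 0 → value 10442.
Both addends (after negating the subtrahend) are negative but the stored result is non-negative: signed overflow. The true value -6765 − 15561 = -22326 lies outside [-16384, 16383].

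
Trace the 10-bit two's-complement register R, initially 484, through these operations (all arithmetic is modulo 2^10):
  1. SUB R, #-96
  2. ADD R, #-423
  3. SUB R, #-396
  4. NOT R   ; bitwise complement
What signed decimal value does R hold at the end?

Start: R = 484 = 0111100100.
R = 484 − (-96) = 580; wraps to -444 = 1001000100
R = -444 + (-423) = -867; wraps to 157 = 0010011101
R = 157 − (-396) = 553; wraps to -471 = 1000101001
R = NOT 1000101001 = 0111010110 = 470

470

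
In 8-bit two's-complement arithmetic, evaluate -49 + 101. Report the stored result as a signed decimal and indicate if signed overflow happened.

-49 → 11001111
101 → 01100101
  11001111
+ 01100101
= 00110100  (discard carry-out 1)
Result 00110100: MSB = 0 → value 52.
Addends have opposite signs, so signed overflow cannot occur.

52; no overflow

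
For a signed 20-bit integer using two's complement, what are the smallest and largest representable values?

min = -524288, max = 524287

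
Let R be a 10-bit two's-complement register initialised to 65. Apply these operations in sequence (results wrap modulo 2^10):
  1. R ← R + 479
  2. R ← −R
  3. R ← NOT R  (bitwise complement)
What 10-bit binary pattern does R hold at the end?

1000011111

Start: R = 65 = 0001000001.
R = 65 + 479 = 544; wraps to -480 = 1000100000
R = −(-480) = 480 = 0111100000
R = NOT 0111100000 = 1000011111 = -481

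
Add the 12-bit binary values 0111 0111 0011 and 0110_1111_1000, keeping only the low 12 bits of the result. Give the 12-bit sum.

  011101110011
+ 011011111000
= 111001101011

111001101011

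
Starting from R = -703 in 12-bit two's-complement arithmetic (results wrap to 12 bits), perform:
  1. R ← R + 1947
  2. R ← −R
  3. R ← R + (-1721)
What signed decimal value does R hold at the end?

Start: R = -703 = 110101000001.
R = -703 + 1947 = 1244 = 010011011100
R = −(1244) = -1244 = 101100100100
R = -1244 + (-1721) = -2965; wraps to 1131 = 010001101011

1131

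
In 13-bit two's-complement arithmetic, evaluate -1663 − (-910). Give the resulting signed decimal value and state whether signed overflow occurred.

-1663 → 1100110000001
-910 → 1110001110010
Subtract via negate-and-add: invert 1110001110010 + 1 = 0001110001110 (i.e. 910).
  1100110000001
+ 0001110001110
= 1110100001111
Result 1110100001111: MSB = 1 → 7439 − 8192 = -753.
Addends (after negating the subtrahend) have opposite signs, so signed overflow cannot occur.

-753; no overflow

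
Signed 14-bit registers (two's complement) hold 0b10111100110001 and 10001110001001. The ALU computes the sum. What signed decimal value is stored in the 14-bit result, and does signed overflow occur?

4794; overflow

0b10111100110001 → 10111100110001 = -4303 (signed)
10001110001001 = -7287 (signed)
  10111100110001
+ 10001110001001
= 01001010111010  (discard carry-out 1)
Result 01001010111010: MSB = 0 → value 4794.
Both addends are negative but the stored result is non-negative: signed overflow. The true value -4303 + (-7287) = -11590 lies outside [-8192, 8191].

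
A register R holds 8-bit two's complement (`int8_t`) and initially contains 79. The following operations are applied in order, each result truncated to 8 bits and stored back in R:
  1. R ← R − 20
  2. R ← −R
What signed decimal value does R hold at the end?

Start: R = 79 = 01001111.
R = 79 − 20 = 59 = 00111011
R = −(59) = -59 = 11000101

-59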